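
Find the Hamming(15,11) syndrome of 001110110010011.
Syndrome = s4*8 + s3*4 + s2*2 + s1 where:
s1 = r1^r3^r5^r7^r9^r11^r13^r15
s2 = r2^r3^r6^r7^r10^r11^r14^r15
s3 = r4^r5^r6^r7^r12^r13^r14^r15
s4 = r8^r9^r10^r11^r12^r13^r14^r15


s1=1, s2=1, s3=1, s4=0

Syndrome = 7 (error at position 7)


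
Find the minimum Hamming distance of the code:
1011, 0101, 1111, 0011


Comparing all pairs, minimum distance: 1
Can detect 0 errors, correct 0 errors

1


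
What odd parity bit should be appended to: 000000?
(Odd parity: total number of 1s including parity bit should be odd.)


Number of 1s in data: 0
Parity bit: 1

1


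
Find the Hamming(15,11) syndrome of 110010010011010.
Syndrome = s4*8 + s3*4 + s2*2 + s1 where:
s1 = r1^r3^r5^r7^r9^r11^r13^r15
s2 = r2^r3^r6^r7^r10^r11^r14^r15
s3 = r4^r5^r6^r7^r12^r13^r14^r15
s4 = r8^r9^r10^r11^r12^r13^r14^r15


s1=1, s2=1, s3=1, s4=0

Syndrome = 7 (error at position 7)


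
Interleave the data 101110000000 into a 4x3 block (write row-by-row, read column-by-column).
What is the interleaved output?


Matrix:
  101
  110
  000
  000
Read columns: 110001001000

110001001000


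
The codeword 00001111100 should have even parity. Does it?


Number of 1s: 5

No, parity error (5 ones)


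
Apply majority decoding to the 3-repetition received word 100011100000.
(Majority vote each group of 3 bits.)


Groups: 100, 011, 100, 000
Majority votes: 0100

0100


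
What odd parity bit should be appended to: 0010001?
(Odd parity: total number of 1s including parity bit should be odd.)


Number of 1s in data: 2
Parity bit: 1

1


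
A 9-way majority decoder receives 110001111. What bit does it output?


Ones: 6 out of 9
Threshold: 5

1 (6/9 voted 1)


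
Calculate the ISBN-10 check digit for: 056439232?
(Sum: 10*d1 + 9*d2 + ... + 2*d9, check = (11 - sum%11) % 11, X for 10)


Weighted sum: 205
205 mod 11 = 7

Check digit: 4


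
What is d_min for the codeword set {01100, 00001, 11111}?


Comparing all pairs, minimum distance: 3
Can detect 2 errors, correct 1 errors

3


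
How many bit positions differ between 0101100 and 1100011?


XOR: 1001111
Count of 1s: 5

5


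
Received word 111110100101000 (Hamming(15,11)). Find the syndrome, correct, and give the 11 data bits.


Syndrome = 0: no error detected

Data: 11010101000 (no errors)


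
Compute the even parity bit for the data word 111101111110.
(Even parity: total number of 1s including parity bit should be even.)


Number of 1s in data: 10
Parity bit: 0

0


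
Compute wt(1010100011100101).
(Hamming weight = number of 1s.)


Counting 1s in 1010100011100101

8


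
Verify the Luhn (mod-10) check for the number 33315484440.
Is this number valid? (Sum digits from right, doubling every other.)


Luhn sum = 55
55 mod 10 = 5

Invalid (Luhn sum mod 10 = 5)


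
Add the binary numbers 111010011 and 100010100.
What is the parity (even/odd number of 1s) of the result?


111010011 = 467
100010100 = 276
Sum = 743 = 1011100111
1s count = 7

odd parity (7 ones in 1011100111)


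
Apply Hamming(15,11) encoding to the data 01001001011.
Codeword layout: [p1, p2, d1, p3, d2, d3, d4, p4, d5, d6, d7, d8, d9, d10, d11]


Parity bits: p1=1, p2=0, p3=0, p4=0

100010001001011


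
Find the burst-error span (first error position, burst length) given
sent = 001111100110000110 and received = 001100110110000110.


XOR: 000011010000000000

Burst at position 4, length 4


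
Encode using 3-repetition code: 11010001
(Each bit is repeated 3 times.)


Each bit -> 3 copies

111111000111000000000111


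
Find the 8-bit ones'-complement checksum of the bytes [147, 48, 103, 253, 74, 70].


Sum = 695 mod 256 = 183
Complement = 72

72


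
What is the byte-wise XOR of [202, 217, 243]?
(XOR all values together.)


XOR chain: 202 ^ 217 ^ 243 = 224

224


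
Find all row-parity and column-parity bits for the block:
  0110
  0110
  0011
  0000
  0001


Row parities: 00001
Column parities: 0010

Row P: 00001, Col P: 0010, Corner: 1


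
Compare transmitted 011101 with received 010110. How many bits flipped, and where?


XOR: 001011

3 error(s) at position(s): 2, 4, 5


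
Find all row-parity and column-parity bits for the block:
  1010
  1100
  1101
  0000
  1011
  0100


Row parities: 001011
Column parities: 0100

Row P: 001011, Col P: 0100, Corner: 1


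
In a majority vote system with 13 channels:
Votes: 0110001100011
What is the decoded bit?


Ones: 6 out of 13
Threshold: 7

0 (6/13 voted 1)


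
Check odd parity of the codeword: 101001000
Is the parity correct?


Number of 1s: 3

Yes, parity is correct (3 ones)


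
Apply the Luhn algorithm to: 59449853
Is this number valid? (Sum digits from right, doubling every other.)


Luhn sum = 43
43 mod 10 = 3

Invalid (Luhn sum mod 10 = 3)


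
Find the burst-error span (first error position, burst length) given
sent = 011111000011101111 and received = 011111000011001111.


XOR: 000000000000100000

Burst at position 12, length 1


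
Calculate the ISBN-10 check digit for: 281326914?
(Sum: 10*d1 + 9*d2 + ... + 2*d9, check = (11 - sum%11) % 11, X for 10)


Weighted sum: 210
210 mod 11 = 1

Check digit: X


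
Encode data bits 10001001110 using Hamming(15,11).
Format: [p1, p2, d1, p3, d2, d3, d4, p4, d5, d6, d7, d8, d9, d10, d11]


Parity bits: p1=1, p2=0, p3=1, p4=0

101100001001110


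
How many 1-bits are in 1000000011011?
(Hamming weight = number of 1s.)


Counting 1s in 1000000011011

5


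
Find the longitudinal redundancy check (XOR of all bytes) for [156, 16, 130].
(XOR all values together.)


XOR chain: 156 ^ 16 ^ 130 = 14

14


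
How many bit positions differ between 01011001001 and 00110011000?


XOR: 01101010001
Count of 1s: 5

5


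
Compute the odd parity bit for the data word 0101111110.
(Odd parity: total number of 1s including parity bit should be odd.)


Number of 1s in data: 7
Parity bit: 0

0


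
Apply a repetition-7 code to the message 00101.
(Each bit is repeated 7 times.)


Each bit -> 7 copies

00000000000000111111100000001111111


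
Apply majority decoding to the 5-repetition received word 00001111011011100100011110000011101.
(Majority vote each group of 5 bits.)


Groups: 00001, 11101, 10111, 00100, 01111, 00000, 11101
Majority votes: 0110101

0110101


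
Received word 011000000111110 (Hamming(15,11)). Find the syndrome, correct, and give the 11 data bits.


Syndrome = 15: error at position 15

Data: 10000111111 (corrected bit 15)


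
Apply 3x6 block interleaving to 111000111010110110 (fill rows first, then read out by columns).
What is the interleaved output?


Matrix:
  111000
  111010
  110110
Read columns: 111111110001011000

111111110001011000


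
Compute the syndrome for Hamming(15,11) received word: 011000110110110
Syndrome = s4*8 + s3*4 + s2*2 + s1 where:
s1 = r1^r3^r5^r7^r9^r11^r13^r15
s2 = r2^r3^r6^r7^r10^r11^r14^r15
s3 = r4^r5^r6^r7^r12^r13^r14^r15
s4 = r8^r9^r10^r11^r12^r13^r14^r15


s1=0, s2=0, s3=1, s4=1

Syndrome = 12 (error at position 12)


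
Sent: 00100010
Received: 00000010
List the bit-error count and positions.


XOR: 00100000

1 error(s) at position(s): 2


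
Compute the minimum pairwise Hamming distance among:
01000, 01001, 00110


Comparing all pairs, minimum distance: 1
Can detect 0 errors, correct 0 errors

1


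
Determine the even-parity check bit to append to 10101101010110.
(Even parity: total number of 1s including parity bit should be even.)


Number of 1s in data: 8
Parity bit: 0

0


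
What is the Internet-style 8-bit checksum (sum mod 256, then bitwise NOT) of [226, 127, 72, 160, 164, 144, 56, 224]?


Sum = 1173 mod 256 = 149
Complement = 106

106


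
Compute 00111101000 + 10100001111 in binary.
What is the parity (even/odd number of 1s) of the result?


00111101000 = 488
10100001111 = 1295
Sum = 1783 = 11011110111
1s count = 9

odd parity (9 ones in 11011110111)


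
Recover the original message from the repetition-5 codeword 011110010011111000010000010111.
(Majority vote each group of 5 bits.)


Groups: 01111, 00100, 11111, 00001, 00000, 10111
Majority votes: 101001

101001


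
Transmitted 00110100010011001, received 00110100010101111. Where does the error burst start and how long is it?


XOR: 00000000000110110

Burst at position 11, length 5


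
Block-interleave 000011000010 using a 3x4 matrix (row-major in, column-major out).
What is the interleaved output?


Matrix:
  0000
  1100
  0010
Read columns: 010010001000

010010001000


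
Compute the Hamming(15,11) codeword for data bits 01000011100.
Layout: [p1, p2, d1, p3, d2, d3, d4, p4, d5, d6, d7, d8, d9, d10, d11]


Parity bits: p1=1, p2=1, p3=1, p4=1

110110010011100


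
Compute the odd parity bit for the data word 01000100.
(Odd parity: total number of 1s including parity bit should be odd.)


Number of 1s in data: 2
Parity bit: 1

1


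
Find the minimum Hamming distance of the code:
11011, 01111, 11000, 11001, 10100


Comparing all pairs, minimum distance: 1
Can detect 0 errors, correct 0 errors

1


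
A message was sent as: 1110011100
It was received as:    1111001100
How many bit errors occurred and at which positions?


XOR: 0001010000

2 error(s) at position(s): 3, 5


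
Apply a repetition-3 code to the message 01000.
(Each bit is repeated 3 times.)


Each bit -> 3 copies

000111000000000


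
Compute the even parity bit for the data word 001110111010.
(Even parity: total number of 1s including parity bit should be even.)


Number of 1s in data: 7
Parity bit: 1

1


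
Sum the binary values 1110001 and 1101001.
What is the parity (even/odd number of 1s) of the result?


1110001 = 113
1101001 = 105
Sum = 218 = 11011010
1s count = 5

odd parity (5 ones in 11011010)


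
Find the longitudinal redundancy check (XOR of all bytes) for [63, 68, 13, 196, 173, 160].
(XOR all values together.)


XOR chain: 63 ^ 68 ^ 13 ^ 196 ^ 173 ^ 160 = 191

191


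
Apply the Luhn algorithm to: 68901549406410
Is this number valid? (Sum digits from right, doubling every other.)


Luhn sum = 61
61 mod 10 = 1

Invalid (Luhn sum mod 10 = 1)


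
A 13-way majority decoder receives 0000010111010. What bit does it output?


Ones: 5 out of 13
Threshold: 7

0 (5/13 voted 1)


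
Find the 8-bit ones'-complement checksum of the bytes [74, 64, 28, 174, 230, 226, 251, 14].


Sum = 1061 mod 256 = 37
Complement = 218

218


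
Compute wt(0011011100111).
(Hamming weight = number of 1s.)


Counting 1s in 0011011100111

8


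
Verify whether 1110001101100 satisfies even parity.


Number of 1s: 7

No, parity error (7 ones)


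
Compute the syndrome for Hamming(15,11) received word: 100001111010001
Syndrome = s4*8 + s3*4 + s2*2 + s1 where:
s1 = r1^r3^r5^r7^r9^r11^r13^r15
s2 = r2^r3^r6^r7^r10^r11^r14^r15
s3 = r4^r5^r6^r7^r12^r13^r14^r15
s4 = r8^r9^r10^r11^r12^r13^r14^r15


s1=1, s2=0, s3=1, s4=0

Syndrome = 5 (error at position 5)


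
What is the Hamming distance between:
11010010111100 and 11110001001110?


XOR: 00100011110010
Count of 1s: 6

6


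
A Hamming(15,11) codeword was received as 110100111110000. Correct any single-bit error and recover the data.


Syndrome = 0: no error detected

Data: 00011110000 (no errors)


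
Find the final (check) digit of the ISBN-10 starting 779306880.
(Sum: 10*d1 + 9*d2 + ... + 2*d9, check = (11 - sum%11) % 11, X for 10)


Weighted sum: 312
312 mod 11 = 4

Check digit: 7


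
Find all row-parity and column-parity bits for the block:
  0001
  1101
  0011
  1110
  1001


Row parities: 11010
Column parities: 1000

Row P: 11010, Col P: 1000, Corner: 1


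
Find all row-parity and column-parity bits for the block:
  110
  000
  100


Row parities: 001
Column parities: 010

Row P: 001, Col P: 010, Corner: 1


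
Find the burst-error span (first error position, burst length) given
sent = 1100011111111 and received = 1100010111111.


XOR: 0000001000000

Burst at position 6, length 1


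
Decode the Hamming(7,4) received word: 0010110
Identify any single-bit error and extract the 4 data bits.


Syndrome = 0: no error detected

Data: 1110 (no errors)


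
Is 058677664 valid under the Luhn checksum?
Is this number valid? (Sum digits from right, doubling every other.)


Luhn sum = 37
37 mod 10 = 7

Invalid (Luhn sum mod 10 = 7)


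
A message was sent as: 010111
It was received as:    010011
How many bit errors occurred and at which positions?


XOR: 000100

1 error(s) at position(s): 3


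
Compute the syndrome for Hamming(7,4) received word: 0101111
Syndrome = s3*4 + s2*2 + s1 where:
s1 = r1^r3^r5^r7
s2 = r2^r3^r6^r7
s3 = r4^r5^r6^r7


s1=0, s2=1, s3=0

Syndrome = 2 (error at position 2)


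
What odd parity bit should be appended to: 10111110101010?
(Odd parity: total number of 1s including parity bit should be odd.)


Number of 1s in data: 9
Parity bit: 0

0


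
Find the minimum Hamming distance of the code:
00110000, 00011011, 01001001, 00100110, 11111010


Comparing all pairs, minimum distance: 3
Can detect 2 errors, correct 1 errors

3


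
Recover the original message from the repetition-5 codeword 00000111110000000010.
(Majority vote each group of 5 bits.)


Groups: 00000, 11111, 00000, 00010
Majority votes: 0100

0100


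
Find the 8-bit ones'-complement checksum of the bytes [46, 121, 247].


Sum = 414 mod 256 = 158
Complement = 97

97


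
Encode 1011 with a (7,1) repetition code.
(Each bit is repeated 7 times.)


Each bit -> 7 copies

1111111000000011111111111111


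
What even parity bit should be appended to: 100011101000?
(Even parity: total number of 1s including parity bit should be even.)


Number of 1s in data: 5
Parity bit: 1

1


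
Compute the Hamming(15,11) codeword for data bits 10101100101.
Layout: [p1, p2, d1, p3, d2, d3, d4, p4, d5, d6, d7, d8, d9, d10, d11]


Parity bits: p1=0, p2=0, p3=1, p4=0

001101001100101


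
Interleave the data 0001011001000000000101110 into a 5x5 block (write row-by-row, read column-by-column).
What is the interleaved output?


Matrix:
  00010
  11001
  00000
  00001
  01110
Read columns: 0100001001000011000101010

0100001001000011000101010


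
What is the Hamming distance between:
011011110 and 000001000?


XOR: 011010110
Count of 1s: 5

5


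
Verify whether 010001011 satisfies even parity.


Number of 1s: 4

Yes, parity is correct (4 ones)


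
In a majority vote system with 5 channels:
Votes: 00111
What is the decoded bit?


Ones: 3 out of 5
Threshold: 3

1 (3/5 voted 1)


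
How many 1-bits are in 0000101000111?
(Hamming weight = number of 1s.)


Counting 1s in 0000101000111

5


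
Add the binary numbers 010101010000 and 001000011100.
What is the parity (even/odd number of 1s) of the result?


010101010000 = 1360
001000011100 = 540
Sum = 1900 = 11101101100
1s count = 7

odd parity (7 ones in 11101101100)


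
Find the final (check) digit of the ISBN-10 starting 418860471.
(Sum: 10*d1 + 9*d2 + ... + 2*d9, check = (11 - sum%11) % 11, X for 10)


Weighted sum: 244
244 mod 11 = 2

Check digit: 9


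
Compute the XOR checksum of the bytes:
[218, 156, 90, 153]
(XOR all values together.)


XOR chain: 218 ^ 156 ^ 90 ^ 153 = 133

133


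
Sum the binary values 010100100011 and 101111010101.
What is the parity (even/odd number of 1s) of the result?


010100100011 = 1315
101111010101 = 3029
Sum = 4344 = 1000011111000
1s count = 6

even parity (6 ones in 1000011111000)


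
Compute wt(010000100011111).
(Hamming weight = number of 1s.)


Counting 1s in 010000100011111

7


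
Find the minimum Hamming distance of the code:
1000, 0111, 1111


Comparing all pairs, minimum distance: 1
Can detect 0 errors, correct 0 errors

1


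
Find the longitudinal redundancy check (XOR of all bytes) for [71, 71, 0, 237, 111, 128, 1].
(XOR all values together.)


XOR chain: 71 ^ 71 ^ 0 ^ 237 ^ 111 ^ 128 ^ 1 = 3

3


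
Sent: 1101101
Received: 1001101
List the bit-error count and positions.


XOR: 0100000

1 error(s) at position(s): 1


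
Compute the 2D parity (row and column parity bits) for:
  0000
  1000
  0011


Row parities: 010
Column parities: 1011

Row P: 010, Col P: 1011, Corner: 1


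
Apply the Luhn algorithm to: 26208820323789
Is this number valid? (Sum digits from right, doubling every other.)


Luhn sum = 70
70 mod 10 = 0

Valid (Luhn sum mod 10 = 0)


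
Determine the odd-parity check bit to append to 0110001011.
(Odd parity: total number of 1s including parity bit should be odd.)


Number of 1s in data: 5
Parity bit: 0

0


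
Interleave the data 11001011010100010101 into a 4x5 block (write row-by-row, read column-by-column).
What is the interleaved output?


Matrix:
  11001
  01101
  01000
  10101
Read columns: 10011110010100001101

10011110010100001101


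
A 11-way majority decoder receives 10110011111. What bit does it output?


Ones: 8 out of 11
Threshold: 6

1 (8/11 voted 1)


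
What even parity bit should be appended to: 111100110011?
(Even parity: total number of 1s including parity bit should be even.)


Number of 1s in data: 8
Parity bit: 0

0


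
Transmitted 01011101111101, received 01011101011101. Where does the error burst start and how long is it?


XOR: 00000000100000

Burst at position 8, length 1


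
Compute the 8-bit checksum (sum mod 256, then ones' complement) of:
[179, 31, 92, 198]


Sum = 500 mod 256 = 244
Complement = 11

11


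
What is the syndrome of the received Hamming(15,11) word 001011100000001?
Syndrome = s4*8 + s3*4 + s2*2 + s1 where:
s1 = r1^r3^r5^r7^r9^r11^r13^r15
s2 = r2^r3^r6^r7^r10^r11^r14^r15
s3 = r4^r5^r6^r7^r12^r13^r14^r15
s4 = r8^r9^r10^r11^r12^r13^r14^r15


s1=0, s2=0, s3=0, s4=1

Syndrome = 8 (error at position 8)


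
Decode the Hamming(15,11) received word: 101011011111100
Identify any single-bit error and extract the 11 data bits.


Syndrome = 0: no error detected

Data: 11101111100 (no errors)


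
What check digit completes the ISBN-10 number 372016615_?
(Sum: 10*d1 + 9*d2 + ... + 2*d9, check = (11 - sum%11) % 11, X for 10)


Weighted sum: 182
182 mod 11 = 6

Check digit: 5


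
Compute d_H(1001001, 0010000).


XOR: 1011001
Count of 1s: 4

4


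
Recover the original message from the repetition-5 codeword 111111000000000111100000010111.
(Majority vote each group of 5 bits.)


Groups: 11111, 10000, 00000, 11110, 00000, 10111
Majority votes: 100101

100101


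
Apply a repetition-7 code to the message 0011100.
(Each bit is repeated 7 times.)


Each bit -> 7 copies

0000000000000011111111111111111111100000000000000


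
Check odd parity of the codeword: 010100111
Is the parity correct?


Number of 1s: 5

Yes, parity is correct (5 ones)


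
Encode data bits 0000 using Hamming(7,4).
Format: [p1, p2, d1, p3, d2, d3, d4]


Parity bits: p1=0, p2=0, p3=0

0000000


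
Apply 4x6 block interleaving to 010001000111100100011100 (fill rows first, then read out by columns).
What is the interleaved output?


Matrix:
  010001
  000111
  100100
  011100
Read columns: 001010010001011101001100

001010010001011101001100


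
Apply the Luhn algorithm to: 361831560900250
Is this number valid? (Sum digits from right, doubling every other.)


Luhn sum = 39
39 mod 10 = 9

Invalid (Luhn sum mod 10 = 9)


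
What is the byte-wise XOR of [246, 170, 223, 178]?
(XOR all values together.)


XOR chain: 246 ^ 170 ^ 223 ^ 178 = 49

49


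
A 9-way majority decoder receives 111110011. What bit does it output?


Ones: 7 out of 9
Threshold: 5

1 (7/9 voted 1)


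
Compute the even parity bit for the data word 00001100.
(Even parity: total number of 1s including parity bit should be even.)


Number of 1s in data: 2
Parity bit: 0

0


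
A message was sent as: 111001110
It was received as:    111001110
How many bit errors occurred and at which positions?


XOR: 000000000

0 errors (received matches sent)


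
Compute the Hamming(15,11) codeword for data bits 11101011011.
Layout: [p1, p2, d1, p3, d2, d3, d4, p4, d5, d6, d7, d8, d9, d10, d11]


Parity bits: p1=1, p2=1, p3=1, p4=1

111111011011011


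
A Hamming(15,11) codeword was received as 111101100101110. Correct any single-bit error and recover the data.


Syndrome = 0: no error detected

Data: 10110101110 (no errors)


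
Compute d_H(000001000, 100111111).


XOR: 100110111
Count of 1s: 6

6


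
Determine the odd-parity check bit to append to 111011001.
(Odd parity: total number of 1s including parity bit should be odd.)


Number of 1s in data: 6
Parity bit: 1

1


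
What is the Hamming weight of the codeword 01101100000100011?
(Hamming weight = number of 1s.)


Counting 1s in 01101100000100011

7


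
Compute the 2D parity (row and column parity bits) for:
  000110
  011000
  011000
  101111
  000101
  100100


Row parities: 000100
Column parities: 001000

Row P: 000100, Col P: 001000, Corner: 1


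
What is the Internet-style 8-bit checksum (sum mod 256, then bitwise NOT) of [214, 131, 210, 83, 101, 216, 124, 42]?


Sum = 1121 mod 256 = 97
Complement = 158

158


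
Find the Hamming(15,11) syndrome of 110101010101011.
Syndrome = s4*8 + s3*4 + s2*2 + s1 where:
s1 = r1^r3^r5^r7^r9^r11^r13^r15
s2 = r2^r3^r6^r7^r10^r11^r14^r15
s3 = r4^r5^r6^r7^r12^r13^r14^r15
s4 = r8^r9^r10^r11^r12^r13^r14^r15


s1=0, s2=1, s3=1, s4=1

Syndrome = 14 (error at position 14)


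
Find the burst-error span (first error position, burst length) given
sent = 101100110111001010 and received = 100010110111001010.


XOR: 001110000000000000

Burst at position 2, length 3


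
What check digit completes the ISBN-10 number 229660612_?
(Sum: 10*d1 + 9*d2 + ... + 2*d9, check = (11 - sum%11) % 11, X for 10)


Weighted sum: 219
219 mod 11 = 10

Check digit: 1


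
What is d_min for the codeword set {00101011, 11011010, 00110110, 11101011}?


Comparing all pairs, minimum distance: 2
Can detect 1 errors, correct 0 errors

2


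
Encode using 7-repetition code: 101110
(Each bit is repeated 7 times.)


Each bit -> 7 copies

111111100000001111111111111111111110000000


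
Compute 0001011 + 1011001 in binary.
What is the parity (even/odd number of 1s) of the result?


0001011 = 11
1011001 = 89
Sum = 100 = 1100100
1s count = 3

odd parity (3 ones in 1100100)


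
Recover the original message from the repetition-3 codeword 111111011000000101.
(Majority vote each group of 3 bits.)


Groups: 111, 111, 011, 000, 000, 101
Majority votes: 111001

111001


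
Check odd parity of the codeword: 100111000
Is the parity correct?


Number of 1s: 4

No, parity error (4 ones)


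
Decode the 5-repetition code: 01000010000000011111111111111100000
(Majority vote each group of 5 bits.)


Groups: 01000, 01000, 00000, 11111, 11111, 11111, 00000
Majority votes: 0001110

0001110


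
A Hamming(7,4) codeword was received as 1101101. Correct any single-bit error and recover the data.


Syndrome = 5: error at position 5

Data: 0001 (corrected bit 5)


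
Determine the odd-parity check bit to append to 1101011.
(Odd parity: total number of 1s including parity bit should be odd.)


Number of 1s in data: 5
Parity bit: 0

0


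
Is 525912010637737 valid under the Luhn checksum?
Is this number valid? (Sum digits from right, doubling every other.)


Luhn sum = 61
61 mod 10 = 1

Invalid (Luhn sum mod 10 = 1)


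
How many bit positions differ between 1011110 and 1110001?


XOR: 0101111
Count of 1s: 5

5


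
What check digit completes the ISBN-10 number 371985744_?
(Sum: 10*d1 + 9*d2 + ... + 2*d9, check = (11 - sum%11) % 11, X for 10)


Weighted sum: 285
285 mod 11 = 10

Check digit: 1


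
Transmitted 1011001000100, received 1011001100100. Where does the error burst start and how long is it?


XOR: 0000000100000

Burst at position 7, length 1


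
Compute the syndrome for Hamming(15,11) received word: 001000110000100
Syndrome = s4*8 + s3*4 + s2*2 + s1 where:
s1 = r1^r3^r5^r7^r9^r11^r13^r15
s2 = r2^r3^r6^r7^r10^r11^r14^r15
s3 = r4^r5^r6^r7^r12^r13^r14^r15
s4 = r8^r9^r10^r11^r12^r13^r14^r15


s1=1, s2=0, s3=0, s4=0

Syndrome = 1 (error at position 1)


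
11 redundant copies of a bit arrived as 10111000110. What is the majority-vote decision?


Ones: 6 out of 11
Threshold: 6

1 (6/11 voted 1)


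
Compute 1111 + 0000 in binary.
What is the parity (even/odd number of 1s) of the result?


1111 = 15
0000 = 0
Sum = 15 = 1111
1s count = 4

even parity (4 ones in 1111)


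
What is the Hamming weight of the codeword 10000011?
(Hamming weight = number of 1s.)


Counting 1s in 10000011

3


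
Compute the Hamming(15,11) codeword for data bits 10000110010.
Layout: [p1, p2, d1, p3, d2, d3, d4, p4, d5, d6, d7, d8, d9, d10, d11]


Parity bits: p1=0, p2=0, p3=1, p4=1

001100010110010


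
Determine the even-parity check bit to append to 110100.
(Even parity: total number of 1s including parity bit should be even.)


Number of 1s in data: 3
Parity bit: 1

1


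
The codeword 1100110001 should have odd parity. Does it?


Number of 1s: 5

Yes, parity is correct (5 ones)


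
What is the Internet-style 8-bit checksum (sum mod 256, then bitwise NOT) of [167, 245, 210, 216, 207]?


Sum = 1045 mod 256 = 21
Complement = 234

234


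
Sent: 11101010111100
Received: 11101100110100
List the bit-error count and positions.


XOR: 00000110001000

3 error(s) at position(s): 5, 6, 10


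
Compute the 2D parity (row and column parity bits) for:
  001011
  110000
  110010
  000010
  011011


Row parities: 10110
Column parities: 010000

Row P: 10110, Col P: 010000, Corner: 1


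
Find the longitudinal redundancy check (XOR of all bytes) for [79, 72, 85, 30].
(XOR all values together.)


XOR chain: 79 ^ 72 ^ 85 ^ 30 = 76

76


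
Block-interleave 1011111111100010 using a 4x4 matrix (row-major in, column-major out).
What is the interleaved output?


Matrix:
  1011
  1111
  1110
  0010
Read columns: 1110011011111100

1110011011111100


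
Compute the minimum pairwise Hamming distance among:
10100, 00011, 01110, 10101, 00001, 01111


Comparing all pairs, minimum distance: 1
Can detect 0 errors, correct 0 errors

1


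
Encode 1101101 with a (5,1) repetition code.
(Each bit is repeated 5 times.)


Each bit -> 5 copies

11111111110000011111111110000011111


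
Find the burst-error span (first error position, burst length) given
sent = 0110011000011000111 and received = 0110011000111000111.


XOR: 0000000000100000000

Burst at position 10, length 1


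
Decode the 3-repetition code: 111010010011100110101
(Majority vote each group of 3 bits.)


Groups: 111, 010, 010, 011, 100, 110, 101
Majority votes: 1001011

1001011


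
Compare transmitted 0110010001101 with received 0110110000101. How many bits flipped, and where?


XOR: 0000100001000

2 error(s) at position(s): 4, 9


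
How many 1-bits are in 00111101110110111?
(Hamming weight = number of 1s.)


Counting 1s in 00111101110110111

12


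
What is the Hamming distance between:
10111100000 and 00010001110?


XOR: 10101101110
Count of 1s: 7

7


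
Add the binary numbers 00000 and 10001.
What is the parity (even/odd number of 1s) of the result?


00000 = 0
10001 = 17
Sum = 17 = 10001
1s count = 2

even parity (2 ones in 10001)


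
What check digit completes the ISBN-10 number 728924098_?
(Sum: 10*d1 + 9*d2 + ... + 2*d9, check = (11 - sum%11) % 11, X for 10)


Weighted sum: 290
290 mod 11 = 4

Check digit: 7


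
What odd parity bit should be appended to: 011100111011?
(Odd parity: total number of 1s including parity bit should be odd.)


Number of 1s in data: 8
Parity bit: 1

1


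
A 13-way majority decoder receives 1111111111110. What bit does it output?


Ones: 12 out of 13
Threshold: 7

1 (12/13 voted 1)


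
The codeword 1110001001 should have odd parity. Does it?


Number of 1s: 5

Yes, parity is correct (5 ones)


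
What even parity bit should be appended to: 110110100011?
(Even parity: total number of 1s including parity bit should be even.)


Number of 1s in data: 7
Parity bit: 1

1


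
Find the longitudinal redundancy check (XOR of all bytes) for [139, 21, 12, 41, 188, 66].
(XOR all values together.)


XOR chain: 139 ^ 21 ^ 12 ^ 41 ^ 188 ^ 66 = 69

69


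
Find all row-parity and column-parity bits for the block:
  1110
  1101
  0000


Row parities: 110
Column parities: 0011

Row P: 110, Col P: 0011, Corner: 0


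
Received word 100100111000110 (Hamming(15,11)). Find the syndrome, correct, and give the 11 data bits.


Syndrome = 0: no error detected

Data: 00011000110 (no errors)


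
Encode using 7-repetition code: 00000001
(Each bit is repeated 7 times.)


Each bit -> 7 copies

00000000000000000000000000000000000000000000000001111111


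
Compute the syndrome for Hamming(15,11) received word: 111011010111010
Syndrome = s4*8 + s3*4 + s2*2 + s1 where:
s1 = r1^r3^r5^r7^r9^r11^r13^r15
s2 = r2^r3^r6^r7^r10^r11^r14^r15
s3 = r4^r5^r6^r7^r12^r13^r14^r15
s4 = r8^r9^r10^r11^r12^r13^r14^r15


s1=0, s2=0, s3=0, s4=1

Syndrome = 8 (error at position 8)


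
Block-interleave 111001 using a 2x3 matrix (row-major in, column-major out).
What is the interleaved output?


Matrix:
  111
  001
Read columns: 101011

101011


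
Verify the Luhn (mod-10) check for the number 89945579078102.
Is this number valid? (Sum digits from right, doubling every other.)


Luhn sum = 66
66 mod 10 = 6

Invalid (Luhn sum mod 10 = 6)


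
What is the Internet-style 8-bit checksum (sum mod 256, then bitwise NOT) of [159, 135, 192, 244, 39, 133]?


Sum = 902 mod 256 = 134
Complement = 121

121


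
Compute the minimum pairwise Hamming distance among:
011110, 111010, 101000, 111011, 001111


Comparing all pairs, minimum distance: 1
Can detect 0 errors, correct 0 errors

1


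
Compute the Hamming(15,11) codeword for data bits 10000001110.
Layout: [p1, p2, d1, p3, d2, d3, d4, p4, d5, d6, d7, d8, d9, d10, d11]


Parity bits: p1=0, p2=0, p3=1, p4=1

001100010001110


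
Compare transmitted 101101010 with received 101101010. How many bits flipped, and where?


XOR: 000000000

0 errors (received matches sent)


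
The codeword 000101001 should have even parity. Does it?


Number of 1s: 3

No, parity error (3 ones)


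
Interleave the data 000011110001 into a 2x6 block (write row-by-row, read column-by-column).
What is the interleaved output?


Matrix:
  000011
  110001
Read columns: 010100001011

010100001011


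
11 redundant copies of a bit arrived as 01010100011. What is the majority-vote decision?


Ones: 5 out of 11
Threshold: 6

0 (5/11 voted 1)


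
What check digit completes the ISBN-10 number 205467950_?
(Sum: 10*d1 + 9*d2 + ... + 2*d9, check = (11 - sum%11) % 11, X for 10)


Weighted sum: 210
210 mod 11 = 1

Check digit: X


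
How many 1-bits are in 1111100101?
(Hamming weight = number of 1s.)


Counting 1s in 1111100101

7


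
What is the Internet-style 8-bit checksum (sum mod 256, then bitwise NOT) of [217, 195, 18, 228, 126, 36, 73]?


Sum = 893 mod 256 = 125
Complement = 130

130


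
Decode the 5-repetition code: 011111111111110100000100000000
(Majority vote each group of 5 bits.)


Groups: 01111, 11111, 11110, 10000, 01000, 00000
Majority votes: 111000

111000


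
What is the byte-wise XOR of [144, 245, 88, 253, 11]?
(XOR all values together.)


XOR chain: 144 ^ 245 ^ 88 ^ 253 ^ 11 = 203

203


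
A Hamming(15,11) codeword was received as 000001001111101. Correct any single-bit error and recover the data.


Syndrome = 0: no error detected

Data: 00101111101 (no errors)


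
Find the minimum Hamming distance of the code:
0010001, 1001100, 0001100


Comparing all pairs, minimum distance: 1
Can detect 0 errors, correct 0 errors

1


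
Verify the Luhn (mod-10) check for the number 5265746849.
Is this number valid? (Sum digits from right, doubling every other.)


Luhn sum = 48
48 mod 10 = 8

Invalid (Luhn sum mod 10 = 8)


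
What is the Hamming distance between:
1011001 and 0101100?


XOR: 1110101
Count of 1s: 5

5


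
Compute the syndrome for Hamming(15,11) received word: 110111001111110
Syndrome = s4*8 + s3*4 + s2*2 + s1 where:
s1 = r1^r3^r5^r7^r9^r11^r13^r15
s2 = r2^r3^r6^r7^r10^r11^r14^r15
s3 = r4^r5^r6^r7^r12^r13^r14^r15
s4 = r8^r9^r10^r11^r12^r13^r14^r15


s1=1, s2=1, s3=0, s4=0

Syndrome = 3 (error at position 3)


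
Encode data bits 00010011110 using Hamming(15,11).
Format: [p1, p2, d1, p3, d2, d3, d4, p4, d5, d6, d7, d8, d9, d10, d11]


Parity bits: p1=1, p2=1, p3=0, p4=0

110000100011110


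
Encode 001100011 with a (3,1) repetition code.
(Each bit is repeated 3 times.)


Each bit -> 3 copies

000000111111000000000111111


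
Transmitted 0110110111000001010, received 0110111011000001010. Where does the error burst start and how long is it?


XOR: 0000001100000000000

Burst at position 6, length 2


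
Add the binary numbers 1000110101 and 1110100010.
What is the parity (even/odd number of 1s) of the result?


1000110101 = 565
1110100010 = 930
Sum = 1495 = 10111010111
1s count = 8

even parity (8 ones in 10111010111)


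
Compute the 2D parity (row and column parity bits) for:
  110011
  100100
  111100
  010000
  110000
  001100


Row parities: 000100
Column parities: 000111

Row P: 000100, Col P: 000111, Corner: 1


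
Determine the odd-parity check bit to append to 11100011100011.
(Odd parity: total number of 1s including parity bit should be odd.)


Number of 1s in data: 8
Parity bit: 1

1


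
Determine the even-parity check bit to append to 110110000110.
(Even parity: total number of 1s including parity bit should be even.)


Number of 1s in data: 6
Parity bit: 0

0


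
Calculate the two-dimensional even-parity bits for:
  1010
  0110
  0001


Row parities: 001
Column parities: 1101

Row P: 001, Col P: 1101, Corner: 1


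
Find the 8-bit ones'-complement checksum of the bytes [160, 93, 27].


Sum = 280 mod 256 = 24
Complement = 231

231


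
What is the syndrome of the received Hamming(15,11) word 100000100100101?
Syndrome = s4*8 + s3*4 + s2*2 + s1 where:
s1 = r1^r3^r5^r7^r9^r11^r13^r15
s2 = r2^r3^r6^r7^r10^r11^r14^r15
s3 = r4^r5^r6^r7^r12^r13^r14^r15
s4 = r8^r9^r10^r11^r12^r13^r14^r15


s1=0, s2=1, s3=1, s4=1

Syndrome = 14 (error at position 14)


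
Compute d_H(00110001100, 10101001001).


XOR: 10011000101
Count of 1s: 5

5


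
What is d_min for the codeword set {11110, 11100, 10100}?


Comparing all pairs, minimum distance: 1
Can detect 0 errors, correct 0 errors

1


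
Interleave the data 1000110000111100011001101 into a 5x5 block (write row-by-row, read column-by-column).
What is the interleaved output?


Matrix:
  10001
  10000
  11110
  00110
  01101
Read columns: 1110000101001110011010001

1110000101001110011010001


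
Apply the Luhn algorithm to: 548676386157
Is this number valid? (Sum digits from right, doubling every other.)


Luhn sum = 55
55 mod 10 = 5

Invalid (Luhn sum mod 10 = 5)


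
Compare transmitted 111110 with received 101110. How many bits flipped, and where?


XOR: 010000

1 error(s) at position(s): 1


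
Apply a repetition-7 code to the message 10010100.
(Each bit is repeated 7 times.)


Each bit -> 7 copies

11111110000000000000011111110000000111111100000000000000


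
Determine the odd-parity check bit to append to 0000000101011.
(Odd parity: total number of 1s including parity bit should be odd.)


Number of 1s in data: 4
Parity bit: 1

1


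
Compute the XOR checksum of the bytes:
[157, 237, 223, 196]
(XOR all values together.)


XOR chain: 157 ^ 237 ^ 223 ^ 196 = 107

107


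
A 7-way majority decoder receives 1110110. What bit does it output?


Ones: 5 out of 7
Threshold: 4

1 (5/7 voted 1)


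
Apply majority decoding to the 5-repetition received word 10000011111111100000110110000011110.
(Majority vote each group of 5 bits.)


Groups: 10000, 01111, 11111, 00000, 11011, 00000, 11110
Majority votes: 0110101

0110101


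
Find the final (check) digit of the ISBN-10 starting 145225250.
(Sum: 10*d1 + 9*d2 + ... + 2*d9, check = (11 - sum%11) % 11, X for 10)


Weighted sum: 160
160 mod 11 = 6

Check digit: 5


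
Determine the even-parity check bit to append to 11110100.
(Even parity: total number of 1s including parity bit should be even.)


Number of 1s in data: 5
Parity bit: 1

1


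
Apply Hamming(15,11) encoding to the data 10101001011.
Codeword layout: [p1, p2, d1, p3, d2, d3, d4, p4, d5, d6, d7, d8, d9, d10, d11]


Parity bits: p1=1, p2=0, p3=0, p4=0

101001001001011


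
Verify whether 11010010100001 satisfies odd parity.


Number of 1s: 6

No, parity error (6 ones)


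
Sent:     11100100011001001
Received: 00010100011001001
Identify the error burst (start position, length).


XOR: 11110000000000000

Burst at position 0, length 4


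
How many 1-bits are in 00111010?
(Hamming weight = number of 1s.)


Counting 1s in 00111010

4


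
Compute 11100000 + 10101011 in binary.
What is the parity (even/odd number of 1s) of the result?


11100000 = 224
10101011 = 171
Sum = 395 = 110001011
1s count = 5

odd parity (5 ones in 110001011)


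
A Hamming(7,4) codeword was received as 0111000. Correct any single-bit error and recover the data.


Syndrome = 5: error at position 5

Data: 1100 (corrected bit 5)


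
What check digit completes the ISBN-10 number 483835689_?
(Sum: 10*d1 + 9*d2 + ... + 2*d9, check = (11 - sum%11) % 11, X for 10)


Weighted sum: 301
301 mod 11 = 4

Check digit: 7


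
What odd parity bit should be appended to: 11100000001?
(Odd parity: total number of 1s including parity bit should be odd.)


Number of 1s in data: 4
Parity bit: 1

1


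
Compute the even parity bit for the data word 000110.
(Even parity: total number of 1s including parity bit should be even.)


Number of 1s in data: 2
Parity bit: 0

0


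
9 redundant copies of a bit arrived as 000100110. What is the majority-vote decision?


Ones: 3 out of 9
Threshold: 5

0 (3/9 voted 1)


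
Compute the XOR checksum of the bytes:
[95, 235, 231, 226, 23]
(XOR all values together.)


XOR chain: 95 ^ 235 ^ 231 ^ 226 ^ 23 = 166

166


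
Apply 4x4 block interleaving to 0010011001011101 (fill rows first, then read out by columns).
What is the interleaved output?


Matrix:
  0010
  0110
  0101
  1101
Read columns: 0001011111000011

0001011111000011


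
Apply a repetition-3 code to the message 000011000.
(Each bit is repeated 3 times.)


Each bit -> 3 copies

000000000000111111000000000


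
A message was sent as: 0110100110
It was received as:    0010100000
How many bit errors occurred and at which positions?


XOR: 0100000110

3 error(s) at position(s): 1, 7, 8


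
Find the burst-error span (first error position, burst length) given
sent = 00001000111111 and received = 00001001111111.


XOR: 00000001000000

Burst at position 7, length 1


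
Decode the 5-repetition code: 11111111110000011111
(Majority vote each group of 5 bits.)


Groups: 11111, 11111, 00000, 11111
Majority votes: 1101

1101
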